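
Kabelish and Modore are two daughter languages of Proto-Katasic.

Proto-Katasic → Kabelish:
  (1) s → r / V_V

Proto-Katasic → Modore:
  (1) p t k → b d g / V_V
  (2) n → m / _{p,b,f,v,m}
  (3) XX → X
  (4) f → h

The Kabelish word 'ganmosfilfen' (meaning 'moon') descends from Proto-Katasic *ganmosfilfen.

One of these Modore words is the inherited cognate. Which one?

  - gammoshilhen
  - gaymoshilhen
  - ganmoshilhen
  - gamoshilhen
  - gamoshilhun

Modore: *ganmosfilfen
  ganmosfilfen (rule 1 does not apply)
  ganmosfilfen → gammosfilfen   [nasal place assimilation]
  gammosfilfen → gamosfilfen   [degemination]
  gamosfilfen → gamoshilhen   [unconditioned shift]
  giving Modore gamoshilhen.

gamoshilhen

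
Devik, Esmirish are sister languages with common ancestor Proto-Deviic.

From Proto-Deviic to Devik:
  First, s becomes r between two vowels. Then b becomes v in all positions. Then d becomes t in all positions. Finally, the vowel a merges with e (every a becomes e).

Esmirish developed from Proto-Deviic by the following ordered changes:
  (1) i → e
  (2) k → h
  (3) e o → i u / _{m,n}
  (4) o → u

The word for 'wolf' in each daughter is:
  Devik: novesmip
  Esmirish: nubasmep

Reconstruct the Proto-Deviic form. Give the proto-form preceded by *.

*nobasmip

Position 2: Devik has o, Esmirish has u. Devik preserves o here (none of its changes turn any other segment into o), so the proto-segment is *o.
Position 4: Devik has e, Esmirish has a. Esmirish preserves a here (none of its changes turn any other segment into a), so the proto-segment is *a.
Verify the candidate proto-form against each daughter:
Devik: start from *nobasmip.
  rule 1: no change — nobasmip
  rule 2 (unconditioned shift): nobasmip → novasmip
  rule 3: no change — novasmip
  rule 4 (vowel merger): novasmip → novesmip
  ⇒ Devik novesmip
Esmirish: *nobasmip > nobasmep > nubasmep  (by vowel merger, vowel merger)
No other proto-form is consistent with every reflex, so the reconstruction is *nobasmip.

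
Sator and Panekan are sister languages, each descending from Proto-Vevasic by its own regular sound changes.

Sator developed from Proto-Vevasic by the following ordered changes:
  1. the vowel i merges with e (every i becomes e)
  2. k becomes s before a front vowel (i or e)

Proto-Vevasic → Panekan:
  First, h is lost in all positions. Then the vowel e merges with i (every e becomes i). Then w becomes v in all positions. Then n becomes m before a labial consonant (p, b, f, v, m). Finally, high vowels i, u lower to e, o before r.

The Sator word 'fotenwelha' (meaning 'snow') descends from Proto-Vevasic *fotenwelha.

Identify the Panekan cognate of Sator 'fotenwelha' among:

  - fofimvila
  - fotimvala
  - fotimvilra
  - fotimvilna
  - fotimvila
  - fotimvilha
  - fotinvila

fotimvila

Panekan: *fotenwelha
  fotenwelha → fotenwela   [h-loss]
  fotenwela → fotinwila   [vowel merger]
  fotinwila → fotinvila   [unconditioned shift]
  fotinvila → fotimvila   [nasal place assimilation]
  fotimvila (rule 5 does not apply)
  giving Panekan fotimvila.
Among the options, 'fotimvila' alone shows every Panekan change applied in order.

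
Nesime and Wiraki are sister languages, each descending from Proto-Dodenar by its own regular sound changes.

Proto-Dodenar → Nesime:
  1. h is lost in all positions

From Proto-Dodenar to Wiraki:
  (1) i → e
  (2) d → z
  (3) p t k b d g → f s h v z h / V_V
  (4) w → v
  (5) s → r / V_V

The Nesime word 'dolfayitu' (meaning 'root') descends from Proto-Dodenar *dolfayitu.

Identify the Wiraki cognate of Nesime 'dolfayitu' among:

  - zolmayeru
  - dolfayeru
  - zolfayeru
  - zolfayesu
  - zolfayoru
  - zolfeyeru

Wiraki: *dolfayitu
  dolfayitu → dolfayetu   [vowel merger]
  dolfayetu → zolfayetu   [unconditioned shift]
  zolfayetu → zolfayesu   [intervocalic lenition]
  zolfayesu (rule 4 does not apply)
  zolfayesu → zolfayeru   [rhotacism]
  giving Wiraki zolfayeru.
Among the options, 'zolfayeru' alone shows every Wiraki change applied in order.

zolfayeru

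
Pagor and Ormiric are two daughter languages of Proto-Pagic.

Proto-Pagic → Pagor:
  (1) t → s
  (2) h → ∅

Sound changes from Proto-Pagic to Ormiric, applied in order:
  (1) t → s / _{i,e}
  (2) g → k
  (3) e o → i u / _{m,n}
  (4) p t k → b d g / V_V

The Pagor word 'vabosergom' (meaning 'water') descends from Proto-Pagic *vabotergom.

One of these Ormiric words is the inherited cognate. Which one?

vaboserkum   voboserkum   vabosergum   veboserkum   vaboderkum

Ormiric: *vabotergom > vabosergom > vaboserkom > vaboserkum  (by palatalisation, unconditioned shift, pre-nasal raising)
The other candidates each miss or misapply at least one Ormiric change.

vaboserkum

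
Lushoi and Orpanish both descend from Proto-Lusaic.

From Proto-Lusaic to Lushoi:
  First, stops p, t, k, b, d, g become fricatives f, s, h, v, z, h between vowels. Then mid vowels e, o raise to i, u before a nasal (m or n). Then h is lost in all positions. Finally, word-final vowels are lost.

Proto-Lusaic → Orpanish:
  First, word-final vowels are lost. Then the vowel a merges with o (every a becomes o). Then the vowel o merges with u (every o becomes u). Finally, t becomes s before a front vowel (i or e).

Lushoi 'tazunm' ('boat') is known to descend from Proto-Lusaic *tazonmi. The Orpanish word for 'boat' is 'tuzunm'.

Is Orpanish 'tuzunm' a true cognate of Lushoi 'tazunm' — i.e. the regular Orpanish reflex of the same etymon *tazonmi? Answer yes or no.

Derive the expected Orpanish reflex of *tazonmi:
Orpanish: *tazonmi
  tazonmi → tazonm   [apocope]
  tazonm → tozonm   [vowel merger]
  tozonm → tuzunm   [vowel merger]
  tuzunm (rule 4 does not apply)
  giving Orpanish tuzunm.
Orpanish 'tuzunm' matches the regular reflex exactly, so the pair is cognate.

yes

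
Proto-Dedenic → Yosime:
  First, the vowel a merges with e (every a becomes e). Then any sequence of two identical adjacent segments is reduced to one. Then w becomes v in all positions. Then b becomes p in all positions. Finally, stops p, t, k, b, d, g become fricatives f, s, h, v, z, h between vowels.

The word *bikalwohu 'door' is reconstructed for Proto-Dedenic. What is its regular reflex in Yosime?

Yosime: *bikalwohu > bikelwohu > bikelvohu > pikelvohu > pihelvohu  (by vowel merger, unconditioned shift, unconditioned shift, intervocalic lenition)

pihelvohu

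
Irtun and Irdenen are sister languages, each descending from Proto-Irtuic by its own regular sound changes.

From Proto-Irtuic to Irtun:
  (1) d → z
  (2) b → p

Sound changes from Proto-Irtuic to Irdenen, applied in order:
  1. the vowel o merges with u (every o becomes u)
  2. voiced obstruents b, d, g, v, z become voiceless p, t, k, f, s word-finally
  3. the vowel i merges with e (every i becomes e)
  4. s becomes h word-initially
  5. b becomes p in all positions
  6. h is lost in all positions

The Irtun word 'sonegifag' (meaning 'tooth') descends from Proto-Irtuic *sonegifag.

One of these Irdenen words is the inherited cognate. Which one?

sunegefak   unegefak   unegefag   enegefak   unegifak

Irdenen: *sonegifag
  sonegifag → sunegifag   [vowel merger]
  sunegifag → sunegifak   [final devoicing]
  sunegifak → sunegefak   [vowel merger]
  sunegefak → hunegefak   [debuccalisation]
  hunegefak (rule 5 does not apply)
  hunegefak → unegefak   [h-loss]
  giving Irdenen unegefak.

unegefak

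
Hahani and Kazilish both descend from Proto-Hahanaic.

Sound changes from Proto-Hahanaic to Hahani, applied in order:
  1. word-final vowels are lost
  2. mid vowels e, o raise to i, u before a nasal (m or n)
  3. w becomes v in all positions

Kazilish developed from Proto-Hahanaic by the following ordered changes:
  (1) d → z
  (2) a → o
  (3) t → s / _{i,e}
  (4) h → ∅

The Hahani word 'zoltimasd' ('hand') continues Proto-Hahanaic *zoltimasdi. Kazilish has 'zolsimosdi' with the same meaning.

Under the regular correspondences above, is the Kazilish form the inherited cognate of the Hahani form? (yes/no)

Derive the expected Kazilish reflex of *zoltimasdi:
Kazilish: *zoltimasdi > zoltimaszi > zoltimoszi > zolsimoszi  (by unconditioned shift, vowel merger, palatalisation)
The regular Kazilish reflex would be 'zolsimoszi', but the attested form is 'zolsimosdi'. The correspondence is irregular, so they are not cognates (the Kazilish form has a different source).

no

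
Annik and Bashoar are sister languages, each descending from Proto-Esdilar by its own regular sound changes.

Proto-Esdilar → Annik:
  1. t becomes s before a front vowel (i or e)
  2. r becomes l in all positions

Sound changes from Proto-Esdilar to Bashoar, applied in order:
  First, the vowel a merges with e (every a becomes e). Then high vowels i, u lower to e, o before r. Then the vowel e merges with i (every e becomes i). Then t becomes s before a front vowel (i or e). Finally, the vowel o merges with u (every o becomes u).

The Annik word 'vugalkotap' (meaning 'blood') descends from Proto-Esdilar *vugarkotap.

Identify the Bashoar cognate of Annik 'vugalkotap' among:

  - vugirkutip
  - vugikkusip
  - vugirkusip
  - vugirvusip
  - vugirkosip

vugirkusip

Bashoar: *vugarkotap
  vugarkotap → vugerkotep   [vowel merger]
  vugerkotep (rule 2 does not apply)
  vugerkotep → vugirkotip   [vowel merger]
  vugirkotip → vugirkosip   [palatalisation]
  vugirkosip → vugirkusip   [vowel merger]
  giving Bashoar vugirkusip.
Among the options, 'vugirkusip' alone shows every Bashoar change applied in order.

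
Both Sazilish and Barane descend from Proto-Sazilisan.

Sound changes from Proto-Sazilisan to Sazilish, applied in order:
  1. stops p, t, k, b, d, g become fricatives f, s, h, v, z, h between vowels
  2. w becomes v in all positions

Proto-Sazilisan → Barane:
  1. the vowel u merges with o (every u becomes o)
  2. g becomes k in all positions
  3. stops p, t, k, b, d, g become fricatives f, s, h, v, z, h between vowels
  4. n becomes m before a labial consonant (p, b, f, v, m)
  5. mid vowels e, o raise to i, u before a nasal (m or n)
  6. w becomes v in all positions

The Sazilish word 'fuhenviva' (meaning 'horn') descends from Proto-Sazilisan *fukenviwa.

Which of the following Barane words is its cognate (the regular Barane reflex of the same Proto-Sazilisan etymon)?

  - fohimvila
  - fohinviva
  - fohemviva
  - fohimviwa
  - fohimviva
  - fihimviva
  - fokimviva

fohimviva

Barane: start from *fukenviwa.
  rule 1 (vowel merger): fukenviwa → fokenviwa
  rule 2: no change — fokenviwa
  rule 3 (intervocalic lenition): fokenviwa → fohenviwa
  rule 4 (nasal place assimilation): fohenviwa → fohemviwa
  rule 5 (pre-nasal raising): fohemviwa → fohimviwa
  rule 6 (unconditioned shift): fohimviwa → fohimviva
  ⇒ Barane fohimviva
Among the options, 'fohimviva' alone shows every Barane change applied in order.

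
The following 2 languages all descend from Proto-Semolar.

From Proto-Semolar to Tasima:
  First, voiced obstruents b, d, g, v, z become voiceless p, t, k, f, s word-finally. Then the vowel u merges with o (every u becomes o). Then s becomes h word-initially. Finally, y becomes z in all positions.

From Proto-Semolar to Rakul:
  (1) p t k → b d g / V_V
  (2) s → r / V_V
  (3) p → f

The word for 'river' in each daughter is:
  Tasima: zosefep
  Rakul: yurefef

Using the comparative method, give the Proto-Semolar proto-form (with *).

*yusefep

Position 7: Tasima has p, Rakul has f. Taking the neighbouring segments as reconstructed: Tasima p could go back to *p or *b; Rakul f could go back to *p or *f — the one source consistent with every daughter is *p.
Position 2: Tasima has o, Rakul has u. Rakul preserves u here (none of its changes turn any other segment into u), so the proto-segment is *u.
Position 1: Tasima has z, Rakul has y. Rakul preserves y here (none of its changes turn any other segment into y), so the proto-segment is *y.
Continuing position by position gives *yusefep; check it forward:
Tasima: start from *yusefep.
  rule 1: no change — yusefep
  rule 2 (vowel merger): yusefep → yosefep
  rule 3: no change — yosefep
  rule 4 (unconditioned shift): yosefep → zosefep
  ⇒ Tasima zosefep
Rakul: *yusefep
  yusefep (rule 1 does not apply)
  yusefep → yurefep   [rhotacism]
  yurefep → yurefef   [unconditioned shift]
  giving Rakul yurefef.
Only *yusefep yields all of Tasima zosefep, Rakul yurefef.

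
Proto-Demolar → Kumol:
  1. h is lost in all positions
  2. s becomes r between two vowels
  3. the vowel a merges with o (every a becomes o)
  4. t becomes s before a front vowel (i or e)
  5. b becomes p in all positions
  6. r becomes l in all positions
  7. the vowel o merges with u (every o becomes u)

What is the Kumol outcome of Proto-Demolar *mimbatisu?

mimpusilu

Kumol: start from *mimbatisu.
  rule 1: no change — mimbatisu
  rule 2 (rhotacism): mimbatisu → mimbatiru
  rule 3 (vowel merger): mimbatiru → mimbotiru
  rule 4 (palatalisation): mimbotiru → mimbosiru
  rule 5 (unconditioned shift): mimbosiru → mimposiru
  rule 6 (unconditioned shift): mimposiru → mimposilu
  rule 7 (vowel merger): mimposilu → mimpusilu
  ⇒ Kumol mimpusilu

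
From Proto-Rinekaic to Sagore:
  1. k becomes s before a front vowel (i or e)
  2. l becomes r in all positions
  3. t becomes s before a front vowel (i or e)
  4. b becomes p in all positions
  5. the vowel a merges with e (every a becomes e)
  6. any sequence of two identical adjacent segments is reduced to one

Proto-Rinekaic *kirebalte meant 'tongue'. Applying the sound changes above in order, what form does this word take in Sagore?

Sagore: start from *kirebalte.
  rule 1 (palatalisation): kirebalte → sirebalte
  rule 2 (unconditioned shift): sirebalte → sirebarte
  rule 3 (palatalisation): sirebarte → sirebarse
  rule 4 (unconditioned shift): sirebarse → sireparse
  rule 5 (vowel merger): sireparse → sireperse
  rule 6: no change — sireperse
  ⇒ Sagore sireperse

sireperse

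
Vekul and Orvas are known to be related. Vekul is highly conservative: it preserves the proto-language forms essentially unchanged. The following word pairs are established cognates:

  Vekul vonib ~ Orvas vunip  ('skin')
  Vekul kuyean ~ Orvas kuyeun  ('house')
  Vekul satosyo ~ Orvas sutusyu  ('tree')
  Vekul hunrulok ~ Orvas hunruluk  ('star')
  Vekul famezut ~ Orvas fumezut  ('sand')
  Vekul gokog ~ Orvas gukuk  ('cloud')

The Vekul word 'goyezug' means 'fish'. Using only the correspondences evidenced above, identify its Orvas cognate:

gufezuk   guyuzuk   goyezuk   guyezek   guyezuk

guyezuk

satosyo ~ sutusyu, hunrulok ~ hunruluk — Vekul o corresponds to Orvas u after a consonant, before a consonant other than r, m, n, p, b, f, v.
gokog ~ gukuk — Vekul g corresponds to Orvas k word-finally.
Applying these to Vekul 'goyezug':
  goyezug → guyezug   (o→u after a consonant, before a consonant other than r, m, n, p, b, f, v)
  guyezug → guyezuk   (g→k word-finally)
So the Orvas cognate is 'guyezuk'.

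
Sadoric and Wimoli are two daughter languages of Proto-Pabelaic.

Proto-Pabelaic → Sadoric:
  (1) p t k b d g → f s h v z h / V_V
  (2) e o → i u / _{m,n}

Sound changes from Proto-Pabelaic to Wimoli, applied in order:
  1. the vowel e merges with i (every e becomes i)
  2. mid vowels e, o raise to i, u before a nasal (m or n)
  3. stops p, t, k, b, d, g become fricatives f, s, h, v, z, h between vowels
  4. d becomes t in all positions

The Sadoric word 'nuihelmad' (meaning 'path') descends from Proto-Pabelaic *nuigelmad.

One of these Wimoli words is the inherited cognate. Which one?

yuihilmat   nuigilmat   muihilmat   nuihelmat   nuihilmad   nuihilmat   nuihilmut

nuihilmat

Wimoli: *nuigelmad
  nuigelmad → nuigilmad   [vowel merger]
  nuigilmad (rule 2 does not apply)
  nuigilmad → nuihilmad   [intervocalic lenition]
  nuihilmad → nuihilmat   [unconditioned shift]
  giving Wimoli nuihilmat.
Among the options, 'nuihilmat' alone shows every Wimoli change applied in order.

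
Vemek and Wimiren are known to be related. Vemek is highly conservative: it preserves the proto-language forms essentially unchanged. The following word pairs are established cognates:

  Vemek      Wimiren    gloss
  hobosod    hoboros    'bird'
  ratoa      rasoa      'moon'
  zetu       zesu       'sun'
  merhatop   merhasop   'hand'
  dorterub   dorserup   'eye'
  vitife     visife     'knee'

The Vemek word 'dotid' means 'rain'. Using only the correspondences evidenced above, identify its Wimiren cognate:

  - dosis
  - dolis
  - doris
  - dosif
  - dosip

dosis

vitife ~ visife — Vemek t corresponds to Wimiren s between vowels (before a front vowel).
hobosod ~ hoboros — Vemek d corresponds to Wimiren s word-finally.
Applying these to Vemek 'dotid':
  dotid → dosid   (t→s between vowels (before a front vowel))
  dosid → dosis   (d→s word-finally)
So the Wimiren cognate is 'dosis'.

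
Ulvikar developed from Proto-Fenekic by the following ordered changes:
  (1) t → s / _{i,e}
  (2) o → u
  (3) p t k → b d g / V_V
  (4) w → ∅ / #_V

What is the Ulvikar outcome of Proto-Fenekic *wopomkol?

Ulvikar: start from *wopomkol.
  rule 1: no change — wopomkol
  rule 2 (vowel merger): wopomkol → wupumkul
  rule 3 (intervocalic voicing): wupumkul → wubumkul
  rule 4 (glide loss): wubumkul → ubumkul
  ⇒ Ulvikar ubumkul

ubumkul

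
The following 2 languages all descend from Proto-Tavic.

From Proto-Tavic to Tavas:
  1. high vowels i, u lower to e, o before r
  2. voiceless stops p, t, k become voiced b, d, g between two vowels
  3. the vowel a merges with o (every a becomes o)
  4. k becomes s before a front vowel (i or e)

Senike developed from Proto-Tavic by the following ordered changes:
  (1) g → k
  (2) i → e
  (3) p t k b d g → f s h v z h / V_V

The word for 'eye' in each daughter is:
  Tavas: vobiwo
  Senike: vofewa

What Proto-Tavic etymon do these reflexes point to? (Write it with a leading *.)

*vopiwa

Position 6: Tavas has o, Senike has a. Senike preserves a here (none of its changes turn any other segment into a), so the proto-segment is *a.
Position 3: Tavas has b, Senike has f. Taking the neighbouring segments as reconstructed: Tavas b could go back to *p or *b; Senike f could go back to *p or *f — the one source consistent with every daughter is *p.
This points to *vopiwa. Verify forward in each daughter:
Tavas: *vopiwa
  vopiwa (rule 1 does not apply)
  vopiwa → vobiwa   [intervocalic voicing]
  vobiwa → vobiwo   [vowel merger]
  vobiwo (rule 4 does not apply)
  giving Tavas vobiwo.
Senike: start from *vopiwa.
  rule 1: no change — vopiwa
  rule 2 (vowel merger): vopiwa → vopewa
  rule 3 (intervocalic lenition): vopewa → vofewa
  ⇒ Senike vofewa
Only *vopiwa yields all of Tavas vobiwo, Senike vofewa.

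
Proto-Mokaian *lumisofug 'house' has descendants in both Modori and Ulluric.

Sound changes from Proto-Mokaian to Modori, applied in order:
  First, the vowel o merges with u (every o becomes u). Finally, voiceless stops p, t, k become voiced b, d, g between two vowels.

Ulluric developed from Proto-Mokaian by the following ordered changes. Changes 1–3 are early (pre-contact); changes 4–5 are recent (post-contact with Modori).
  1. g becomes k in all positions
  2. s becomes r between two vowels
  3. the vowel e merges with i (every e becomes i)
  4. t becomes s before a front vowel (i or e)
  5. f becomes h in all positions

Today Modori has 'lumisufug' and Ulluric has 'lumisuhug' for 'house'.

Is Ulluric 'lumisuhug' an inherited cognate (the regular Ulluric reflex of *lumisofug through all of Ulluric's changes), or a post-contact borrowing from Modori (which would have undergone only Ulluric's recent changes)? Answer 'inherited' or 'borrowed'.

If inherited, *lumisofug would pass through all of Ulluric's changes:
Ulluric: start from *lumisofug.
  rule 1 (unconditioned shift): lumisofug → lumisofuk
  rule 2 (rhotacism): lumisofuk → lumirofuk
  rule 3: no change — lumirofuk
  rule 4: no change — lumirofuk
  rule 5 (unconditioned shift): lumirofuk → lumirohuk
  ⇒ Ulluric lumirohuk
If borrowed from Modori 'lumisufug' after the early changes, it would undergo only the recent ones:
  rule 4 (palatalisation): no change (lumisufug)
  rule 5 (unconditioned shift): lumisufug → lumisuhug
  ⇒ as a loan: lumisuhug
Ulluric 'lumisuhug' matches the loan outcome 'lumisuhug', not the inherited 'lumirohuk' — it skipped the early Ulluric changes, so it was borrowed from Modori.

borrowed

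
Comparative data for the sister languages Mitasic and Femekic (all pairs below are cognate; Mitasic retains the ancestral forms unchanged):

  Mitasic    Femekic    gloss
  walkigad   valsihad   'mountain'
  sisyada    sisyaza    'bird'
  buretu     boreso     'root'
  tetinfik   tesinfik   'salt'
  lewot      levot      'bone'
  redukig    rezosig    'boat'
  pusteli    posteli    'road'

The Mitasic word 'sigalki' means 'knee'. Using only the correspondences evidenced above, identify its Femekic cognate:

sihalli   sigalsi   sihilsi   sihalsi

sihalsi

walkigad ~ valsihad — Mitasic g corresponds to Femekic h between vowels (before a back vowel).
walkigad ~ valsihad — Mitasic k corresponds to Femekic s after a consonant, before a front vowel.
Applying these to Mitasic 'sigalki':
  sigalki → sihalki   (g→h between vowels (before a back vowel))
  sihalki → sihalsi   (k→s after a consonant, before a front vowel)
So the Femekic cognate is 'sihalsi'.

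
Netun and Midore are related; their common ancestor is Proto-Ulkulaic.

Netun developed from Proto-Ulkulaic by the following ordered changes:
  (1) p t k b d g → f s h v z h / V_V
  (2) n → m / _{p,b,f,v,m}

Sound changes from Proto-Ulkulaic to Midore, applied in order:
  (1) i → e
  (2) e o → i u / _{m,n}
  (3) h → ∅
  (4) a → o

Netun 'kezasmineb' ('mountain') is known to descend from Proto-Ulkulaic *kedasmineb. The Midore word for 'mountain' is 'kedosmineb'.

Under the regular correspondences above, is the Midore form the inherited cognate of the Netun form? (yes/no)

Derive the expected Midore reflex of *kedasmineb:
Midore: *kedasmineb > kedasmeneb > kedasmineb > kedosmineb  (by vowel merger, pre-nasal raising, vowel merger)
Midore 'kedosmineb' matches the regular reflex exactly, so the pair is cognate.

yes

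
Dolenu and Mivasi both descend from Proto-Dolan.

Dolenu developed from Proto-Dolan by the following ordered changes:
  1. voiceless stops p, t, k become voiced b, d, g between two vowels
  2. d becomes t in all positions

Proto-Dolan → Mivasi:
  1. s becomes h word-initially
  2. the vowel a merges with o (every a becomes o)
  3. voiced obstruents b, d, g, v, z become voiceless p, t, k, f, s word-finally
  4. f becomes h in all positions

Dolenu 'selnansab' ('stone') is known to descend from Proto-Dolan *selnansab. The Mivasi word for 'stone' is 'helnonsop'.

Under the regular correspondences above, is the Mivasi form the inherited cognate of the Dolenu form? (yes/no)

yes

Derive the expected Mivasi reflex of *selnansab:
Mivasi: *selnansab
  selnansab → helnansab   [debuccalisation]
  helnansab → helnonsob   [vowel merger]
  helnonsob → helnonsop   [final devoicing]
  helnonsop (rule 4 does not apply)
  giving Mivasi helnonsop.
Mivasi 'helnonsop' matches the regular reflex exactly, so the pair is cognate.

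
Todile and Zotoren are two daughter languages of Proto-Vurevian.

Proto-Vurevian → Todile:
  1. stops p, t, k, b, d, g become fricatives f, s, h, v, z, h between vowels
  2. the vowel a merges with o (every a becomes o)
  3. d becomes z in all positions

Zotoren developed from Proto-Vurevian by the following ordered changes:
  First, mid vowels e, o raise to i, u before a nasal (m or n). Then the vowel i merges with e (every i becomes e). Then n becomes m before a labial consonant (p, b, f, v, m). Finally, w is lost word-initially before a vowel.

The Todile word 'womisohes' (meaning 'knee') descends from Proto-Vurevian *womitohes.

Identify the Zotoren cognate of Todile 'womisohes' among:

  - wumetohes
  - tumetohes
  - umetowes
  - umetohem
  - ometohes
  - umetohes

umetohes

Zotoren: *womitohes
  womitohes → wumitohes   [pre-nasal raising]
  wumitohes → wumetohes   [vowel merger]
  wumetohes (rule 3 does not apply)
  wumetohes → umetohes   [glide loss]
  giving Zotoren umetohes.
Only 'umetohes' matches the regular Zotoren development of *womitohes.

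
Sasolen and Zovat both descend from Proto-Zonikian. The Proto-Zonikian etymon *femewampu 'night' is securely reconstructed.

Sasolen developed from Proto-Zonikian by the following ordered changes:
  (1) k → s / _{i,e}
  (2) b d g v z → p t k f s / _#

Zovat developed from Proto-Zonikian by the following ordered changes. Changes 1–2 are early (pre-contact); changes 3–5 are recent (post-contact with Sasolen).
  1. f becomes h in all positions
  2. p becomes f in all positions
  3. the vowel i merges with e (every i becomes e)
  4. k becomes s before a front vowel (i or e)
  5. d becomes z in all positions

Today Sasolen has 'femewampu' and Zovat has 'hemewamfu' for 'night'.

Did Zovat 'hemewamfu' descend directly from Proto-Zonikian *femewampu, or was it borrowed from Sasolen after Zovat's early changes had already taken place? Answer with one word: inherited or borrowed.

inherited

If inherited, *femewampu would pass through all of Zovat's changes:
Zovat: start from *femewampu.
  rule 1 (unconditioned shift): femewampu → hemewampu
  rule 2 (unconditioned shift): hemewampu → hemewamfu
  rule 3: no change — hemewamfu
  rule 4: no change — hemewamfu
  rule 5: no change — hemewamfu
  ⇒ Zovat hemewamfu
If borrowed from Sasolen 'femewampu' after the early changes, it would undergo only the recent ones:
  rule 3 (vowel merger): no change (femewampu)
  rule 4 (palatalisation): no change (femewampu)
  rule 5 (unconditioned shift): no change (femewampu)
  ⇒ as a loan: femewampu
Zovat 'hemewamfu' matches the inherited outcome exactly, so it is an inherited cognate, not a loan.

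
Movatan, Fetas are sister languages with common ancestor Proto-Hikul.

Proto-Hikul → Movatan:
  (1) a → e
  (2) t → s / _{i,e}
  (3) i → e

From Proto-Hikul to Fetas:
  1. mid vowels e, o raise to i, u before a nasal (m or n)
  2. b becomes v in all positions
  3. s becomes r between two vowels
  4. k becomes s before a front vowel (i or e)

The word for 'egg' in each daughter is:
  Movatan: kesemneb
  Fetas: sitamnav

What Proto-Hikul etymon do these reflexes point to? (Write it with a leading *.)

*kitamnab

Position 8: Movatan has b, Fetas has v. Movatan preserves b here (none of its changes turn any other segment into b), so the proto-segment is *b.
Position 1: Movatan has k, Fetas has s. Movatan preserves k here (none of its changes turn any other segment into k), so the proto-segment is *k.
Position 3: Movatan has s, Fetas has t. Fetas preserves t here (none of its changes turn any other segment into t), so the proto-segment is *t.
This points to *kitamnab. Verify forward in each daughter:
Movatan: *kitamnab > kitemneb > kisemneb > kesemneb  (by vowel merger, palatalisation, vowel merger)
Fetas: *kitamnab > kitamnav > sitamnav  (by unconditioned shift, palatalisation)
No other proto-form is consistent with every reflex, so the reconstruction is *kitamnab.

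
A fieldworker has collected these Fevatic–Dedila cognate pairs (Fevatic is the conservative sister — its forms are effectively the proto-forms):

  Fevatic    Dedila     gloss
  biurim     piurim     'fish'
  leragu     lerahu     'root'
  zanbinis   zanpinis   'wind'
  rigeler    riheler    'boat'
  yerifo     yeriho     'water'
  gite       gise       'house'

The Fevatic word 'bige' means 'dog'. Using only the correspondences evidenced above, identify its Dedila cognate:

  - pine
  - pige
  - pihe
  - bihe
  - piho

pihe

biurim ~ piurim — Fevatic b corresponds to Dedila p word-initially before a front vowel.
rigeler ~ riheler — Fevatic g corresponds to Dedila h between vowels (before a front vowel).
Applying these to Fevatic 'bige':
  bige → pige   (b→p word-initially before a front vowel)
  pige → pihe   (g→h between vowels (before a front vowel))
So the Dedila cognate is 'pihe'.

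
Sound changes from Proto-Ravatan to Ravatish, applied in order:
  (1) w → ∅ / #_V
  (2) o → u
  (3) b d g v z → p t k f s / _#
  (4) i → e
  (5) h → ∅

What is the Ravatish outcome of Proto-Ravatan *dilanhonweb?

delanunwep

Ravatish: start from *dilanhonweb.
  rule 1: no change — dilanhonweb
  rule 2 (vowel merger): dilanhonweb → dilanhunweb
  rule 3 (final devoicing): dilanhunweb → dilanhunwep
  rule 4 (vowel merger): dilanhunwep → delanhunwep
  rule 5 (h-loss): delanhunwep → delanunwep
  ⇒ Ravatish delanunwep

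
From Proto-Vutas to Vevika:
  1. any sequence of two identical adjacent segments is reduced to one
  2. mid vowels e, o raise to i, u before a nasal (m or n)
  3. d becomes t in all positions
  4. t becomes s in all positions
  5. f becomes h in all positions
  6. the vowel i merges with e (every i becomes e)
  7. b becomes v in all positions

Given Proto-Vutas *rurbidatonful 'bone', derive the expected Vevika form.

Vevika: *rurbidatonful
  rurbidatonful (rule 1 does not apply)
  rurbidatonful → rurbidatunful   [pre-nasal raising]
  rurbidatunful → rurbitatunful   [unconditioned shift]
  rurbitatunful → rurbisasunful   [unconditioned shift]
  rurbisasunful → rurbisasunhul   [unconditioned shift]
  rurbisasunhul → rurbesasunhul   [vowel merger]
  rurbesasunhul → rurvesasunhul   [unconditioned shift]
  giving Vevika rurvesasunhul.

rurvesasunhul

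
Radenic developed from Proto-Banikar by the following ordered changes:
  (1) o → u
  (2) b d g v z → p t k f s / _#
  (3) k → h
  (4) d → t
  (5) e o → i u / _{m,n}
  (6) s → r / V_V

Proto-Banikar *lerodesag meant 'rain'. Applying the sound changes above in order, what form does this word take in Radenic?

Radenic: *lerodesag
  lerodesag → lerudesag   [vowel merger]
  lerudesag → lerudesak   [final devoicing]
  lerudesak → lerudesah   [unconditioned shift]
  lerudesah → lerutesah   [unconditioned shift]
  lerutesah (rule 5 does not apply)
  lerutesah → leruterah   [rhotacism]
  giving Radenic leruterah.

leruterah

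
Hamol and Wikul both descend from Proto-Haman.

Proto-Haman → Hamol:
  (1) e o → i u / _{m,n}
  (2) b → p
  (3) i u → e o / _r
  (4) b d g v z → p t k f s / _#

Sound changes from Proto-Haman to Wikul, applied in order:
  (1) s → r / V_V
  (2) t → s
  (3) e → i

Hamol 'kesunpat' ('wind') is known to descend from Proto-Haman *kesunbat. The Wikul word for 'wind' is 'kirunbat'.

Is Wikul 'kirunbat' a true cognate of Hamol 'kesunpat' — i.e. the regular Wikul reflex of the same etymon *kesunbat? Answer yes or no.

no

Derive the expected Wikul reflex of *kesunbat:
Wikul: start from *kesunbat.
  rule 1 (rhotacism): kesunbat → kerunbat
  rule 2 (unconditioned shift): kerunbat → kerunbas
  rule 3 (vowel merger): kerunbas → kirunbas
  ⇒ Wikul kirunbas
The regular Wikul reflex would be 'kirunbas', but the attested form is 'kirunbat'. The correspondence is irregular, so they are not cognates (the Wikul form has a different source).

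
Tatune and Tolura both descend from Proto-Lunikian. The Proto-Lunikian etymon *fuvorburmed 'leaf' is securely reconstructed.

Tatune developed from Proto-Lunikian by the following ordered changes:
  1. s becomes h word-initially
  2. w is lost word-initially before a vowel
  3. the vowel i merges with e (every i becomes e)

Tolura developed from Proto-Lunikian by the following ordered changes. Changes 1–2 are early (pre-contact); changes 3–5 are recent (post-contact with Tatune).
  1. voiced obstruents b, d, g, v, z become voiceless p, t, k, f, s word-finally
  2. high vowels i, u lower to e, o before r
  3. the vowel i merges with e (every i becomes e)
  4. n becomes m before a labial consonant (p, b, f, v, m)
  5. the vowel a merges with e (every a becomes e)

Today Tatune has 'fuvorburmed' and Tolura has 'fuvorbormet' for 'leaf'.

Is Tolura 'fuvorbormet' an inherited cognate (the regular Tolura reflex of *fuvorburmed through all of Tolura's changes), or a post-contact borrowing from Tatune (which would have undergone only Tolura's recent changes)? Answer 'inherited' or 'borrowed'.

inherited

If inherited, *fuvorburmed would pass through all of Tolura's changes:
Tolura: *fuvorburmed
  fuvorburmed → fuvorburmet   [final devoicing]
  fuvorburmet → fuvorbormet   [pre-rhotic lowering]
  fuvorbormet (rule 3 does not apply)
  fuvorbormet (rule 4 does not apply)
  fuvorbormet (rule 5 does not apply)
  giving Tolura fuvorbormet.
If borrowed from Tatune 'fuvorburmed' after the early changes, it would undergo only the recent ones:
  rule 3 (vowel merger): no change (fuvorburmed)
  rule 4 (nasal place assimilation): no change (fuvorburmed)
  rule 5 (vowel merger): no change (fuvorburmed)
  ⇒ as a loan: fuvorburmed
Tolura 'fuvorbormet' matches the inherited outcome exactly, so it is an inherited cognate, not a loan.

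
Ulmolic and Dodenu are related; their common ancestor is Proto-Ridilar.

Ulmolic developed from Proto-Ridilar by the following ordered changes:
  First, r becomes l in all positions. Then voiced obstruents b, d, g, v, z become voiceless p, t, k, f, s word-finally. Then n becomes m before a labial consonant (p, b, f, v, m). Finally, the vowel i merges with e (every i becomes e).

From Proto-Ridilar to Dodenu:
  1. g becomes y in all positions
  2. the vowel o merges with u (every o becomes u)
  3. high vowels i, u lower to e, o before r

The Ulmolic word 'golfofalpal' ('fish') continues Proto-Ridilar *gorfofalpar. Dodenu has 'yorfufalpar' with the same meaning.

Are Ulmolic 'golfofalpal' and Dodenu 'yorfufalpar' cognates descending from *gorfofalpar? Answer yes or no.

Derive the expected Dodenu reflex of *gorfofalpar:
Dodenu: *gorfofalpar > yorfofalpar > yurfufalpar > yorfufalpar  (by unconditioned shift, vowel merger, pre-rhotic lowering)
Dodenu 'yorfufalpar' matches the regular reflex exactly, so the pair is cognate.

yes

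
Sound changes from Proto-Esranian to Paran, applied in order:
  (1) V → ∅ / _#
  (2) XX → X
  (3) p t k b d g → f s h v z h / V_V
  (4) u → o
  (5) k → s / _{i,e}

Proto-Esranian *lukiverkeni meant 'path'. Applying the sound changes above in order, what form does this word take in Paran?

lohiversen

Paran: start from *lukiverkeni.
  rule 1 (apocope): lukiverkeni → lukiverken
  rule 2: no change — lukiverken
  rule 3 (intervocalic lenition): lukiverken → luhiverken
  rule 4 (vowel merger): luhiverken → lohiverken
  rule 5 (palatalisation): lohiverken → lohiversen
  ⇒ Paran lohiversen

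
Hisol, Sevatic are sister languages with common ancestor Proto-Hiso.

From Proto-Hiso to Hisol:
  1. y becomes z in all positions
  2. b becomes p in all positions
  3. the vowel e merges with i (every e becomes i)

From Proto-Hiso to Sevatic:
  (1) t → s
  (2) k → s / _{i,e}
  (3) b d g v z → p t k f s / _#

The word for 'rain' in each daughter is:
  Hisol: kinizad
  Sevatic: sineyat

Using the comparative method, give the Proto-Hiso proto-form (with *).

*kineyad

Position 4: Hisol has i, Sevatic has e. Sevatic preserves e here (none of its changes turn any other segment into e), so the proto-segment is *e.
Position 5: Hisol has z, Sevatic has y. Sevatic preserves y here (none of its changes turn any other segment into y), so the proto-segment is *y.
Continuing position by position gives *kineyad; check it forward:
Hisol: *kineyad
  kineyad → kinezad   [unconditioned shift]
  kinezad (rule 2 does not apply)
  kinezad → kinizad   [vowel merger]
  giving Hisol kinizad.
Sevatic: *kineyad > sineyad > sineyat  (by palatalisation, final devoicing)
Only *kineyad yields all of Hisol kinizad, Sevatic sineyat.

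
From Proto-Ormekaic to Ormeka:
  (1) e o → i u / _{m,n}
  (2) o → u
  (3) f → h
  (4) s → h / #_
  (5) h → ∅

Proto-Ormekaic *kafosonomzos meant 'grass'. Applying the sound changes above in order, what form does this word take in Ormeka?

Ormeka: *kafosonomzos > kafosunumzos > kafusunumzus > kahusunumzus > kausunumzus  (by pre-nasal raising, vowel merger, unconditioned shift, h-loss)

kausunumzus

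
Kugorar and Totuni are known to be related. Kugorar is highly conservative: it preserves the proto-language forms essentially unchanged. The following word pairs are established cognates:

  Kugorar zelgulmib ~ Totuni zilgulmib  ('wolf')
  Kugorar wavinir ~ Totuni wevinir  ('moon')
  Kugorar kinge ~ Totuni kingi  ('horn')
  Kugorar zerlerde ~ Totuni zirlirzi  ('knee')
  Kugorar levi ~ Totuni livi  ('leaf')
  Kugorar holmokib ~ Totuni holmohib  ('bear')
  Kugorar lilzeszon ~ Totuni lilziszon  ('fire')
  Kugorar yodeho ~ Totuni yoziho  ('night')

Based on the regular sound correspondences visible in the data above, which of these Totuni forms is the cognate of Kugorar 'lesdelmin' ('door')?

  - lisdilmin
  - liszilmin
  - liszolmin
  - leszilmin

liszilmin

zelgulmib ~ zilgulmib, lilzeszon ~ lilziszon — Kugorar e corresponds to Totuni i after a consonant, before a consonant other than r, m, n, p, b, f, v.
zerlerde ~ zirlirzi — Kugorar d corresponds to Totuni z after a consonant, before a front vowel.
Applying these to Kugorar 'lesdelmin':
  lesdelmin → lisdelmin   (e→i after a consonant, before a consonant other than r, m, n, p, b, f, v)
  lisdelmin → liszelmin   (d→z after a consonant, before a front vowel)
  liszelmin → liszilmin   (e→i after a consonant, before a consonant other than r, m, n, p, b, f, v)
So the Totuni cognate is 'liszilmin'.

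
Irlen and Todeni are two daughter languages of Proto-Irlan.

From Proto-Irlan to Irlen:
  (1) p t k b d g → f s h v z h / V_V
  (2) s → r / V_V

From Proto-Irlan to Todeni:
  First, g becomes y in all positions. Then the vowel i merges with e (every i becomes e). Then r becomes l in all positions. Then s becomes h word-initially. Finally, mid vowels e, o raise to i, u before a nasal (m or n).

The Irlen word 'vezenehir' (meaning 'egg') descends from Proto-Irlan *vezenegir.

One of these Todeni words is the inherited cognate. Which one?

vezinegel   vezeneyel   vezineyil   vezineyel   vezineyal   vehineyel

vezineyel

Todeni: *vezenegir
  vezenegir → vezeneyir   [unconditioned shift]
  vezeneyir → vezeneyer   [vowel merger]
  vezeneyer → vezeneyel   [unconditioned shift]
  vezeneyel (rule 4 does not apply)
  vezeneyel → vezineyel   [pre-nasal raising]
  giving Todeni vezineyel.
Among the options, 'vezineyel' alone shows every Todeni change applied in order.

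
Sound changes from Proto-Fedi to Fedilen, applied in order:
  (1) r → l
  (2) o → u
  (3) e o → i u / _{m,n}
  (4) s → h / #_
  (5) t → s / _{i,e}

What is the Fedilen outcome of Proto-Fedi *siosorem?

Fedilen: start from *siosorem.
  rule 1 (unconditioned shift): siosorem → siosolem
  rule 2 (vowel merger): siosolem → siusulem
  rule 3 (pre-nasal raising): siusulem → siusulim
  rule 4 (debuccalisation): siusulim → hiusulim
  rule 5: no change — hiusulim
  ⇒ Fedilen hiusulim

hiusulim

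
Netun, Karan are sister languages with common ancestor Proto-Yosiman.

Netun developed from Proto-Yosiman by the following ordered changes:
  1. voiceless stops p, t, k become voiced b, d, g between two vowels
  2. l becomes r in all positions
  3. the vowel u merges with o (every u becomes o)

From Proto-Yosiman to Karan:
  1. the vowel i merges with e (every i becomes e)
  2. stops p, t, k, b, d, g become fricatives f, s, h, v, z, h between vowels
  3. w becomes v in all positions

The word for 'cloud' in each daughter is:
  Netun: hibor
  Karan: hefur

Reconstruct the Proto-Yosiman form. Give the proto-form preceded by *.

Position 4: Netun has o, Karan has u. Karan preserves u here (none of its changes turn any other segment into u), so the proto-segment is *u.
Position 3: Netun has b, Karan has f. Taking the neighbouring segments as reconstructed: Netun b could go back to *p or *b; Karan f could go back to *p or *f — the one source consistent with every daughter is *p.
This points to *hipur. Verify forward in each daughter:
Netun: start from *hipur.
  rule 1 (intervocalic voicing): hipur → hibur
  rule 2: no change — hibur
  rule 3 (vowel merger): hibur → hibor
  ⇒ Netun hibor
Karan: start from *hipur.
  rule 1 (vowel merger): hipur → hepur
  rule 2 (intervocalic lenition): hepur → hefur
  rule 3: no change — hefur
  ⇒ Karan hefur
*hipur is the unique common source.

*hipur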